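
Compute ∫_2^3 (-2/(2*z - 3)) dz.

-log(3)

An antiderivative is F(z) = -log(2*z - 3).
Then F(3) - F(2) = (-log(3)) - (0) = -log(3).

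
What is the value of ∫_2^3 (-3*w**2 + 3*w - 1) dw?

-25/2

By the power rule, an antiderivative is F(w) = -w**3 + 3*w**2/2 - w.
Then F(3) - F(2) = (-33/2) - (-4) = -25/2.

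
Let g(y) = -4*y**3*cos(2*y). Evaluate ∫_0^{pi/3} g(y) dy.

-9/4 - sqrt(3)*pi**3/27 + pi**2/6 + sqrt(3)*pi/2

Integrate by parts 3 times (u = y^3, dv = -4*cos(2*y) dy).
An antiderivative is F(y) = -2*y**3*sin(2*y) - 3*y**2*cos(2*y) + 3*y*sin(2*y) + 3*cos(2*y)/2.
Then F(pi/3) - F(0) = (-sqrt(3)*pi**3/27 - 3/4 + pi**2/6 + sqrt(3)*pi/2) - (3/2) = -9/4 - sqrt(3)*pi**3/27 + pi**2/6 + sqrt(3)*pi/2.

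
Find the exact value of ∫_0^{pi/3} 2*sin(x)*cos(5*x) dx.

Use the identity sin(x)cos(5*x) = [sin(6*x) + sin(-4*x)]/2.
An antiderivative is F(x) = cos(4*x)/4 - cos(6*x)/6.
Then F(pi/3) - F(0) = (-7/24) - (1/12) = -3/8.

-3/8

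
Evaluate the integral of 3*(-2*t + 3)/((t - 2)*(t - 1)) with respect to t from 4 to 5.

Factor the denominator: t**2 - 3*t + 2 = (t - 1)(t - 2).
Partial fractions: 3*(-2*t + 3)/((t - 2)*(t - 1)) = -3/(t - 1) - 3/(t - 2).
An antiderivative is F(t) = -3*log(t - 2) - 3*log(t - 1).
Then F(5) - F(4) = (-6*log(2) - 3*log(3)) - (-3*log(3) - 3*log(2)) = -log(8).

-log(8)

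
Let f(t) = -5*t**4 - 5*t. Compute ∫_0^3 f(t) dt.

-531/2

By the power rule, an antiderivative is F(t) = -t**5 - 5*t**2/2.
Then F(3) - F(0) = (-531/2) - (0) = -531/2.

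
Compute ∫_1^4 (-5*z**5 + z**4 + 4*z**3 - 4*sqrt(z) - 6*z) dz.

By the power rule, an antiderivative is F(z) = -5*z**6/6 + z**5/5 + z**4 - 8*z**(3/2)/3 - 3*z**2.
Then F(4) - F(1) = (-45328/15) - (-53/10) = -90497/30.

-90497/30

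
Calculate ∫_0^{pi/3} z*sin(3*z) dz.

Integrate by parts once (u = z, dv = sin(3*z) dz).
An antiderivative is F(z) = -z*cos(3*z)/3 + sin(3*z)/9.
Then F(pi/3) - F(0) = (pi/9) - (0) = pi/9.

pi/9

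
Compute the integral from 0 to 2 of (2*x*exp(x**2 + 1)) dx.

Let u = x**2 + 1, so du = 2*x dx. When x = 0, u = 1; when x = 2, u = 5.
The integral becomes ∫ exp(u) du from 1 to 5, with antiderivative exp(u).
Back in x: F(x) = exp(x**2 + 1).
Then F(2) - F(0) = (exp(5)) - (exp(1)) = -exp(1) + exp(5).

-exp(1) + exp(5)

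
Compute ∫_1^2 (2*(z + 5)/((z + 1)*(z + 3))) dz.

Factor the denominator: z**2 + 4*z + 3 = (z + 3)(z + 1).
Partial fractions: 2*(z + 5)/((z + 1)*(z + 3)) = -2/(z + 3) + 4/(z + 1).
An antiderivative is F(z) = 4*log(z + 1) - 2*log(z + 3).
Then F(2) - F(1) = (log(81/25)) - (0) = log(81/25).

log(81/25)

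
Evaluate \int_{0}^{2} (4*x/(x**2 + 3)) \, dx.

Let u = x**2 + 3, so du = 2*x dx. When x = 0, u = 3; when x = 2, u = 7.
The integral becomes 2·∫ 1/u du from 3 to 7, with antiderivative 2*log(u).
Back in x: F(x) = 2*log(x**2 + 3).
Then F(2) - F(0) = (log(49)) - (log(9)) = log(49/9).

log(49/9)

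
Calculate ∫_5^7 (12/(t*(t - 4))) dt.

-3*log(7) + 3*log(3) + 3*log(5)

Factor the denominator: t**2 - 4*t = t(t - 4).
Partial fractions: 12/(t*(t - 4)) = -3/t + 3/(t - 4).
An antiderivative is F(t) = -3*log(t) + 3*log(t - 4).
Then F(7) - F(5) = (-3*log(7) + 3*log(3)) - (-3*log(5)) = -3*log(7) + 3*log(3) + 3*log(5).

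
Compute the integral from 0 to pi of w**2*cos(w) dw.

Integrate by parts twice (u = w^2, dv = cos(w) dw).
An antiderivative is F(w) = w**2*sin(w) + 2*w*cos(w) - 2*sin(w).
Then F(pi) - F(0) = (-2*pi) - (0) = -2*pi.

-2*pi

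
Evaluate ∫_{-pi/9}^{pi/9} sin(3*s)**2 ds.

-sqrt(3)/12 + pi/9

Use the identity sin^2(3*s) = (1 - cos(6*s))/2.
An antiderivative is F(s) = s/2 - sin(6*s)/12.
Then F(pi/9) - F(-pi/9) = (-sqrt(3)/24 + pi/18) - (-pi/18 + sqrt(3)/24) = -sqrt(3)/12 + pi/9.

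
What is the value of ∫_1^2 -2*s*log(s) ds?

3/2 - log(16)

Integrate by parts once (u = ln s, dv = -2*s ds).
An antiderivative is F(s) = -s**2*(2*log(s) - 1)/2.
Then F(2) - F(1) = (2 - log(16)) - (1/2) = 3/2 - log(16).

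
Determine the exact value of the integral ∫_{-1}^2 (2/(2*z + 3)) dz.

An antiderivative is F(z) = log(2*z + 3).
Then F(2) - F(-1) = (log(7)) - (0) = log(7).

log(7)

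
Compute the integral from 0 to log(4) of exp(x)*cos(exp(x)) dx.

Let u = exp(x), so du = exp(x) dx. When x = 0, u = 1; when x = log(4), u = 4.
The integral becomes ∫ cos(u) du from 1 to 4, with antiderivative sin(u).
Back in x: F(x) = sin(exp(x)).
Then F(log(4)) - F(0) = (sin(4)) - (sin(1)) = -sin(1) + sin(4).

-sin(1) + sin(4)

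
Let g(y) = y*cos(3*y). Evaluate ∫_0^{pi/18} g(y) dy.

-1/9 + pi/108 + sqrt(3)/18

Integrate by parts once (u = y, dv = cos(3*y) dy).
An antiderivative is F(y) = y*sin(3*y)/3 + cos(3*y)/9.
Then F(pi/18) - F(0) = (pi/108 + sqrt(3)/18) - (1/9) = -1/9 + pi/108 + sqrt(3)/18.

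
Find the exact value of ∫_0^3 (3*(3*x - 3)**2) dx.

81

Let u = 3*x - 3, so du = 3 dx. When x = 0, u = -3; when x = 3, u = 6.
The integral becomes ∫ u**2 du from -3 to 6, with antiderivative u**3/3.
Back in x: F(x) = (3*x - 3)**3/3.
Then F(3) - F(0) = (72) - (-9) = 81.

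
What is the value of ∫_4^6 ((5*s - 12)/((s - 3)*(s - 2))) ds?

2*log(2) + 3*log(3)

Factor the denominator: s**2 - 5*s + 6 = (s - 2)(s - 3).
Partial fractions: (5*s - 12)/((s - 3)*(s - 2)) = 2/(s - 2) + 3/(s - 3).
An antiderivative is F(s) = 3*log(s - 3) + 2*log(s - 2).
Then F(6) - F(4) = (4*log(2) + 3*log(3)) - (log(4)) = 2*log(2) + 3*log(3).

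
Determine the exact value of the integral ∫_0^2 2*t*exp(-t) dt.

2 - 6*exp(-2)

Integrate by parts once (u = t, dv = 2*exp(-t) dt).
An antiderivative is F(t) = (-2*t - 2)*exp(-t).
Then F(2) - F(0) = (-6*exp(-2)) - (-2) = 2 - 6*exp(-2).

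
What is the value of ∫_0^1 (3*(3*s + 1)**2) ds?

21

Let u = 3*s + 1, so du = 3 ds. When s = 0, u = 1; when s = 1, u = 4.
The integral becomes ∫ u**2 du from 1 to 4, with antiderivative u**3/3.
Back in s: F(s) = (3*s + 1)**3/3.
Then F(1) - F(0) = (64/3) - (1/3) = 21.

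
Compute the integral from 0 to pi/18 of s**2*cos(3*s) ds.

Integrate by parts twice (u = s^2, dv = cos(3*s) ds).
An antiderivative is F(s) = s**2*sin(3*s)/3 + 2*s*cos(3*s)/9 - 2*sin(3*s)/27.
Then F(pi/18) - F(0) = (-1/27 + pi**2/1944 + sqrt(3)*pi/162) - (0) = -1/27 + pi**2/1944 + sqrt(3)*pi/162.

-1/27 + pi**2/1944 + sqrt(3)*pi/162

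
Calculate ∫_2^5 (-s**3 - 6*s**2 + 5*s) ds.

-1335/4

By the power rule, an antiderivative is F(s) = -s**4/4 - 2*s**3 + 5*s**2/2.
Then F(5) - F(2) = (-1375/4) - (-10) = -1335/4.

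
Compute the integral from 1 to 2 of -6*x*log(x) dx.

9/2 - 12*log(2)

Integrate by parts once (u = ln x, dv = -6*x dx).
An antiderivative is F(x) = -3*x**2*(2*log(x) - 1)/2.
Then F(2) - F(1) = (6 - 12*log(2)) - (3/2) = 9/2 - 12*log(2).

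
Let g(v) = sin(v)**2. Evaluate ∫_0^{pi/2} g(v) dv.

Use the identity sin^2(v) = (1 - cos(2*v))/2.
An antiderivative is F(v) = v/2 - sin(2*v)/4.
Then F(pi/2) - F(0) = (pi/4) - (0) = pi/4.

pi/4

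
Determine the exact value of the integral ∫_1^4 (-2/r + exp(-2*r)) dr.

An antiderivative is F(r) = -2*log(r) - exp(-2*r)/2.
Then F(4) - F(1) = (-4*log(2) - exp(-8)/2) - (-exp(-2)/2) = (-8*exp(8)*log(2) - 1 + exp(6))*exp(-8)/2.

(-8*exp(8)*log(2) - 1 + exp(6))*exp(-8)/2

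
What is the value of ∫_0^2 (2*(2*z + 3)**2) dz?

Let u = 2*z + 3, so du = 2 dz. When z = 0, u = 3; when z = 2, u = 7.
The integral becomes ∫ u**2 du from 3 to 7, with antiderivative u**3/3.
Back in z: F(z) = (2*z + 3)**3/3.
Then F(2) - F(0) = (343/3) - (9) = 316/3.

316/3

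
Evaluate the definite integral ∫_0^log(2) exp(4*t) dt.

15/4

Let u = exp(t), so du = exp(t) dt. When t = 0, u = 1; when t = log(2), u = 2.
The integral becomes ∫ u**3 du from 1 to 2, with antiderivative u**4/4.
Back in t: F(t) = exp(4*t)/4.
Then F(log(2)) - F(0) = (4) - (1/4) = 15/4.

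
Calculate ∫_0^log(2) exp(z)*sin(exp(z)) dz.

-cos(2) + cos(1)

Let u = exp(z), so du = exp(z) dz. When z = 0, u = 1; when z = log(2), u = 2.
The integral becomes ∫ sin(u) du from 1 to 2, with antiderivative -cos(u).
Back in z: F(z) = -cos(exp(z)).
Then F(log(2)) - F(0) = (-cos(2)) - (-cos(1)) = -cos(2) + cos(1).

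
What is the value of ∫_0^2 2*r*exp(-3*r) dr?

2/9 - 14*exp(-6)/9

Integrate by parts once (u = r, dv = 2*exp(-3*r) dr).
An antiderivative is F(r) = (-6*r - 2)*exp(-3*r)/9.
Then F(2) - F(0) = (-14*exp(-6)/9) - (-2/9) = 2/9 - 14*exp(-6)/9.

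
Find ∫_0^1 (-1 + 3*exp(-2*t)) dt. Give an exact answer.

An antiderivative is F(t) = -t - 3*exp(-2*t)/2.
Then F(1) - F(0) = (-1 - 3*exp(-2)/2) - (-3/2) = (-3 + exp(2))*exp(-2)/2.

(-3 + exp(2))*exp(-2)/2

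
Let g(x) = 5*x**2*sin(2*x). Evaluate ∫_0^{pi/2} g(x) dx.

-5/2 + 5*pi**2/8

Integrate by parts twice (u = x^2, dv = 5*sin(2*x) dx).
An antiderivative is F(x) = -5*x**2*cos(2*x)/2 + 5*x*sin(2*x)/2 + 5*cos(2*x)/4.
Then F(pi/2) - F(0) = (-5/4 + 5*pi**2/8) - (5/4) = -5/2 + 5*pi**2/8.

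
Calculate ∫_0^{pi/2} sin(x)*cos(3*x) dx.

Use the identity sin(x)cos(3*x) = [sin(4*x) + sin(-2*x)]/2.
An antiderivative is F(x) = cos(2*x)/4 - cos(4*x)/8.
Then F(pi/2) - F(0) = (-3/8) - (1/8) = -1/2.

-1/2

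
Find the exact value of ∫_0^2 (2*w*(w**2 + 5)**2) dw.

Let u = w**2 + 5, so du = 2*w dw. When w = 0, u = 5; when w = 2, u = 9.
The integral becomes ∫ u**2 du from 5 to 9, with antiderivative u**3/3.
Back in w: F(w) = (w**2 + 5)**3/3.
Then F(2) - F(0) = (243) - (125/3) = 604/3.

604/3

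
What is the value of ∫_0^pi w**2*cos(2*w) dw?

Integrate by parts twice (u = w^2, dv = cos(2*w) dw).
An antiderivative is F(w) = w**2*sin(2*w)/2 + w*cos(2*w)/2 - sin(2*w)/4.
Then F(pi) - F(0) = (pi/2) - (0) = pi/2.

pi/2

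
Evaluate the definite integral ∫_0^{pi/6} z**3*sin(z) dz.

Integrate by parts 3 times (u = z^3, dv = sin(z) dz).
An antiderivative is F(z) = -z**3*cos(z) + 3*z**2*sin(z) + 6*z*cos(z) - 6*sin(z).
Then F(pi/6) - F(0) = (-3 - sqrt(3)*pi**3/432 + pi**2/24 + sqrt(3)*pi/2) - (0) = -3 - sqrt(3)*pi**3/432 + pi**2/24 + sqrt(3)*pi/2.

-3 - sqrt(3)*pi**3/432 + pi**2/24 + sqrt(3)*pi/2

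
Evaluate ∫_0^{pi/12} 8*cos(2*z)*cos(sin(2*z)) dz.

4*sin(1/2)

Let u = sin(2*z), so du = 2*cos(2*z) dz. When z = 0, u = 0; when z = pi/12, u = 1/2.
The integral becomes 4·∫ cos(u) du from 0 to 1/2, with antiderivative 4*sin(u).
Back in z: F(z) = 4*sin(sin(2*z)).
Then F(pi/12) - F(0) = (4*sin(1/2)) - (0) = 4*sin(1/2).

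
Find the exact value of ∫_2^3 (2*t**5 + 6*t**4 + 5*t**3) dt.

33367/60

By the power rule, an antiderivative is F(t) = t**6/3 + 6*t**5/5 + 5*t**4/4.
Then F(3) - F(2) = (12717/20) - (1196/15) = 33367/60.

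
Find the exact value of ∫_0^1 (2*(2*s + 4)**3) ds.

260

Let u = 2*s + 4, so du = 2 ds. When s = 0, u = 4; when s = 1, u = 6.
The integral becomes ∫ u**3 du from 4 to 6, with antiderivative u**4/4.
Back in s: F(s) = (2*s + 4)**4/4.
Then F(1) - F(0) = (324) - (64) = 260.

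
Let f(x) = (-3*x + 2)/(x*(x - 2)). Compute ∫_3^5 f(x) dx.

Factor the denominator: x**2 - 2*x = x(x - 2).
Partial fractions: (-3*x + 2)/(x*(x - 2)) = -1/x - 2/(x - 2).
An antiderivative is F(x) = -log(x) - 2*log(x - 2).
Then F(5) - F(3) = (-log(45)) - (-log(3)) = -log(15).

-log(15)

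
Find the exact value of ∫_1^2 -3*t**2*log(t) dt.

Integrate by parts once (u = ln t, dv = -3*t**2 dt).
An antiderivative is F(t) = -t**3*(3*log(t) - 1)/3.
Then F(2) - F(1) = (8/3 - 8*log(2)) - (1/3) = 7/3 - 8*log(2).

7/3 - 8*log(2)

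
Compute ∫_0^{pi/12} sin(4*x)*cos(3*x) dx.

Use the identity sin(4*x)cos(3*x) = [sin(7*x) + sin(x)]/2.
An antiderivative is F(x) = -cos(x)/2 - cos(7*x)/14.
Then F(pi/12) - F(0) = (-3*sqrt(6)/28 - sqrt(2)/7) - (-4/7) = -3*sqrt(6)/28 - sqrt(2)/7 + 4/7.

-3*sqrt(6)/28 - sqrt(2)/7 + 4/7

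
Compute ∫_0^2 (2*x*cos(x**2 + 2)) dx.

Let u = x**2 + 2, so du = 2*x dx. When x = 0, u = 2; when x = 2, u = 6.
The integral becomes ∫ cos(u) du from 2 to 6, with antiderivative sin(u).
Back in x: F(x) = sin(x**2 + 2).
Then F(2) - F(0) = (sin(6)) - (sin(2)) = -sin(2) + sin(6).

-sin(2) + sin(6)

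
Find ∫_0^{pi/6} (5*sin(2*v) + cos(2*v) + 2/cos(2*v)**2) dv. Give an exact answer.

An antiderivative is F(v) = sin(2*v)/2 - 5*cos(2*v)/2 + tan(2*v).
Then F(pi/6) - F(0) = (-5/4 + 5*sqrt(3)/4) - (-5/2) = 5/4 + 5*sqrt(3)/4.

5/4 + 5*sqrt(3)/4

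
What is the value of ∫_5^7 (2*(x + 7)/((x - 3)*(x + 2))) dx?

-4*log(3) + 4*log(2) + 2*log(7)

Factor the denominator: x**2 - x - 6 = (x + 2)(x - 3).
Partial fractions: 2*(x + 7)/((x - 3)*(x + 2)) = -2/(x + 2) + 4/(x - 3).
An antiderivative is F(x) = 4*log(x - 3) - 2*log(x + 2).
Then F(7) - F(5) = (-4*log(3) + 8*log(2)) - (log(16/49)) = -4*log(3) + 4*log(2) + 2*log(7).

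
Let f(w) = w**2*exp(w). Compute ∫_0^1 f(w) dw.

-2 + E

Integrate by parts twice (u = w^2, dv = exp(w) dw).
An antiderivative is F(w) = (w**2 - 2*w + 2)*exp(w).
Then F(1) - F(0) = (E) - (2) = -2 + E.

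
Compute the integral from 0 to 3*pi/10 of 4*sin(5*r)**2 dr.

3*pi/5

Use the identity sin^2(5*r) = (1 - cos(10*r))/2.
An antiderivative is F(r) = 2*r - sin(10*r)/5.
Then F(3*pi/10) - F(0) = (3*pi/5) - (0) = 3*pi/5.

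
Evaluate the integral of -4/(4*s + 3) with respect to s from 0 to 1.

log(3/7)

An antiderivative is F(s) = -log(4*s + 3).
Then F(1) - F(0) = (-log(7)) - (-log(3)) = log(3/7).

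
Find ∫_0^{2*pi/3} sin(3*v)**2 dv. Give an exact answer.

Use the identity sin^2(3*v) = (1 - cos(6*v))/2.
An antiderivative is F(v) = v/2 - sin(6*v)/12.
Then F(2*pi/3) - F(0) = (pi/3) - (0) = pi/3.

pi/3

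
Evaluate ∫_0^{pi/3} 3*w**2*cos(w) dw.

Integrate by parts twice (u = w^2, dv = 3*cos(w) dw).
An antiderivative is F(w) = 3*w**2*sin(w) + 6*w*cos(w) - 6*sin(w).
Then F(pi/3) - F(0) = (-3*sqrt(3) + sqrt(3)*pi**2/6 + pi) - (0) = -3*sqrt(3) + sqrt(3)*pi**2/6 + pi.

-3*sqrt(3) + sqrt(3)*pi**2/6 + pi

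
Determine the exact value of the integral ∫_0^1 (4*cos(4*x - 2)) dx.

2*sin(2)

Let u = 4*x - 2, so du = 4 dx. When x = 0, u = -2; when x = 1, u = 2.
The integral becomes ∫ cos(u) du from -2 to 2, with antiderivative sin(u).
Back in x: F(x) = sin(4*x - 2).
Then F(1) - F(0) = (sin(2)) - (-sin(2)) = 2*sin(2).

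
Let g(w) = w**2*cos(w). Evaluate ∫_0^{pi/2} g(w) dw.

Integrate by parts twice (u = w^2, dv = cos(w) dw).
An antiderivative is F(w) = w**2*sin(w) + 2*w*cos(w) - 2*sin(w).
Then F(pi/2) - F(0) = (-2 + pi**2/4) - (0) = -2 + pi**2/4.

-2 + pi**2/4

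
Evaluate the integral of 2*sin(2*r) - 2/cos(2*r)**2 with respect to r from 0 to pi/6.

1/2 - sqrt(3)

An antiderivative is F(r) = -cos(2*r) - tan(2*r).
Then F(pi/6) - F(0) = (-sqrt(3) - 1/2) - (-1) = 1/2 - sqrt(3).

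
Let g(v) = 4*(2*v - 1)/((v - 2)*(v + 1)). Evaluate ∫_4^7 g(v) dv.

8*log(2)

Factor the denominator: v**2 - v - 2 = (v + 1)(v - 2).
Partial fractions: 4*(2*v - 1)/((v - 2)*(v + 1)) = 4/(v + 1) + 4/(v - 2).
An antiderivative is F(v) = 4*log(v - 2) + 4*log(v + 1).
Then F(7) - F(4) = (4*log(5) + 12*log(2)) - (4*log(2) + 4*log(5)) = 8*log(2).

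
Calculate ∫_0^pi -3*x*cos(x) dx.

6

Integrate by parts once (u = x, dv = -3*cos(x) dx).
An antiderivative is F(x) = -3*x*sin(x) - 3*cos(x).
Then F(pi) - F(0) = (3) - (-3) = 6.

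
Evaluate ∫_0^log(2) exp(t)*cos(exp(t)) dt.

-sin(1) + sin(2)

Let u = exp(t), so du = exp(t) dt. When t = 0, u = 1; when t = log(2), u = 2.
The integral becomes ∫ cos(u) du from 1 to 2, with antiderivative sin(u).
Back in t: F(t) = sin(exp(t)).
Then F(log(2)) - F(0) = (sin(2)) - (sin(1)) = -sin(1) + sin(2).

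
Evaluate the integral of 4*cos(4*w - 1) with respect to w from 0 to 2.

Let u = 4*w - 1, so du = 4 dw. When w = 0, u = -1; when w = 2, u = 7.
The integral becomes ∫ cos(u) du from -1 to 7, with antiderivative sin(u).
Back in w: F(w) = sin(4*w - 1).
Then F(2) - F(0) = (sin(7)) - (-sin(1)) = sin(7) + sin(1).

sin(7) + sin(1)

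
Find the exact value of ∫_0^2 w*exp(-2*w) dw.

(-5 + exp(4))*exp(-4)/4

Integrate by parts once (u = w, dv = exp(-2*w) dw).
An antiderivative is F(w) = (-2*w - 1)*exp(-2*w)/4.
Then F(2) - F(0) = (-5*exp(-4)/4) - (-1/4) = (-5 + exp(4))*exp(-4)/4.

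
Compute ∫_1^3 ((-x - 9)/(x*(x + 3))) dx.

Factor the denominator: x**2 + 3*x = (x + 3)x.
Partial fractions: (-x - 9)/(x*(x + 3)) = 2/(x + 3) - 3/x.
An antiderivative is F(x) = -3*log(x) + 2*log(x + 3).
Then F(3) - F(1) = (log(4/3)) - (log(16)) = -log(12).

-log(12)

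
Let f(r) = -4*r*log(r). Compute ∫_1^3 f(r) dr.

8 - 18*log(3)

Integrate by parts once (u = ln r, dv = -4*r dr).
An antiderivative is F(r) = -r**2*(2*log(r) - 1).
Then F(3) - F(1) = (9 - 18*log(3)) - (1) = 8 - 18*log(3).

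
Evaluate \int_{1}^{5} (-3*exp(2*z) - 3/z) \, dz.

An antiderivative is F(z) = -3*exp(2*z)/2 - 3*log(z).
Then F(5) - F(1) = (-3*exp(10)/2 - 3*log(5)) - (-3*exp(2)/2) = -3*exp(10)/2 - 3*log(5) + 3*exp(2)/2.

-3*exp(10)/2 - 3*log(5) + 3*exp(2)/2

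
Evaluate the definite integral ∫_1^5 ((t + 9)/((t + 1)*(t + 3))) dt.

Factor the denominator: t**2 + 4*t + 3 = (t + 3)(t + 1).
Partial fractions: (t + 9)/((t + 1)*(t + 3)) = -3/(t + 3) + 4/(t + 1).
An antiderivative is F(t) = 4*log(t + 1) - 3*log(t + 3).
Then F(5) - F(1) = (log(81/32)) - (-log(4)) = log(81/8).

log(81/8)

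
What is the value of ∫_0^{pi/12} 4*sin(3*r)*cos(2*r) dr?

-3*sqrt(6)/5 - 2*sqrt(2)/5 + 12/5

Use the identity sin(3*r)cos(2*r) = [sin(5*r) + sin(r)]/2.
An antiderivative is F(r) = -2*cos(r) - 2*cos(5*r)/5.
Then F(pi/12) - F(0) = (-3*sqrt(6)/5 - 2*sqrt(2)/5) - (-12/5) = -3*sqrt(6)/5 - 2*sqrt(2)/5 + 12/5.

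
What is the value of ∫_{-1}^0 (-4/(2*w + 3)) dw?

-log(9)

An antiderivative is F(w) = -2*log(2*w + 3).
Then F(0) - F(-1) = (-log(9)) - (0) = -log(9).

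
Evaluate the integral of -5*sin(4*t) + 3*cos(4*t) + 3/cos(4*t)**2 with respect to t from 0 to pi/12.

-5/8 + 9*sqrt(3)/8

An antiderivative is F(t) = 3*sin(4*t)/4 + 5*cos(4*t)/4 + 3*tan(4*t)/4.
Then F(pi/12) - F(0) = (5/8 + 9*sqrt(3)/8) - (5/4) = -5/8 + 9*sqrt(3)/8.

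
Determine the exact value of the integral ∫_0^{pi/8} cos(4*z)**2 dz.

pi/16

Use the identity cos^2(4*z) = (1 + cos(8*z))/2.
An antiderivative is F(z) = z/2 + sin(8*z)/16.
Then F(pi/8) - F(0) = (pi/16) - (0) = pi/16.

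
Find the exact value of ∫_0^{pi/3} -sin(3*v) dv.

An antiderivative is F(v) = cos(3*v)/3.
Then F(pi/3) - F(0) = (-1/3) - (1/3) = -2/3.

-2/3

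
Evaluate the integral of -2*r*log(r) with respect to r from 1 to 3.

4 - 9*log(3)

Integrate by parts once (u = ln r, dv = -2*r dr).
An antiderivative is F(r) = -r**2*(2*log(r) - 1)/2.
Then F(3) - F(1) = (9/2 - 9*log(3)) - (1/2) = 4 - 9*log(3).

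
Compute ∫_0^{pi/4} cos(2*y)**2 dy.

pi/8

Use the identity cos^2(2*y) = (1 + cos(4*y))/2.
An antiderivative is F(y) = y/2 + sin(4*y)/8.
Then F(pi/4) - F(0) = (pi/8) - (0) = pi/8.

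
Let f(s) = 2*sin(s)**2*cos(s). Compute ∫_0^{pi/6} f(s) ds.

1/12

Let u = sin(s), so du = cos(s) ds. When s = 0, u = 0; when s = pi/6, u = 1/2.
The integral becomes 2·∫ u**2 du from 0 to 1/2, with antiderivative 2*u**3/3.
Back in s: F(s) = 2*sin(s)**3/3.
Then F(pi/6) - F(0) = (1/12) - (0) = 1/12.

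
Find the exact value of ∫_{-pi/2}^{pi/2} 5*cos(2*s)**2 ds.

Use the identity cos^2(2*s) = (1 + cos(4*s))/2.
An antiderivative is F(s) = 5*s/2 + 5*sin(4*s)/8.
Then F(pi/2) - F(-pi/2) = (5*pi/4) - (-5*pi/4) = 5*pi/2.

5*pi/2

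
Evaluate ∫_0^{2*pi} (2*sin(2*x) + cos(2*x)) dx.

An antiderivative is F(x) = sin(2*x)/2 - cos(2*x).
Then F(2*pi) - F(0) = (-1) - (-1) = 0.

0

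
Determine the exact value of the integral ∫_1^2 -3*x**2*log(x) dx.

Integrate by parts once (u = ln x, dv = -3*x**2 dx).
An antiderivative is F(x) = -x**3*(3*log(x) - 1)/3.
Then F(2) - F(1) = (8/3 - 8*log(2)) - (1/3) = 7/3 - 8*log(2).

7/3 - 8*log(2)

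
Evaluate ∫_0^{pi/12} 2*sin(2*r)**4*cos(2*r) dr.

1/160

Let u = sin(2*r), so du = 2*cos(2*r) dr. When r = 0, u = 0; when r = pi/12, u = 1/2.
The integral becomes ∫ u**4 du from 0 to 1/2, with antiderivative u**5/5.
Back in r: F(r) = sin(2*r)**5/5.
Then F(pi/12) - F(0) = (1/160) - (0) = 1/160.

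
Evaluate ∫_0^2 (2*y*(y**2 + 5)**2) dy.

Let u = y**2 + 5, so du = 2*y dy. When y = 0, u = 5; when y = 2, u = 9.
The integral becomes ∫ u**2 du from 5 to 9, with antiderivative u**3/3.
Back in y: F(y) = (y**2 + 5)**3/3.
Then F(2) - F(0) = (243) - (125/3) = 604/3.

604/3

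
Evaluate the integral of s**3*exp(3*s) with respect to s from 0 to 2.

Integrate by parts 3 times (u = s^3, dv = exp(3*s) ds).
An antiderivative is F(s) = (9*s**3 - 9*s**2 + 6*s - 2)*exp(3*s)/27.
Then F(2) - F(0) = (46*exp(6)/27) - (-2/27) = 2/27 + 46*exp(6)/27.

2/27 + 46*exp(6)/27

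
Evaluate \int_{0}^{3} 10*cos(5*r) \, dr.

Let u = 5*r, so du = 5 dr. When r = 0, u = 0; when r = 3, u = 15.
The integral becomes 2·∫ cos(u) du from 0 to 15, with antiderivative 2*sin(u).
Back in r: F(r) = 2*sin(5*r).
Then F(3) - F(0) = (2*sin(15)) - (0) = 2*sin(15).

2*sin(15)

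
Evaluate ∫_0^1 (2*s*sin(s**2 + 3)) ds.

cos(3) - cos(4)

Let u = s**2 + 3, so du = 2*s ds. When s = 0, u = 3; when s = 1, u = 4.
The integral becomes ∫ sin(u) du from 3 to 4, with antiderivative -cos(u).
Back in s: F(s) = -cos(s**2 + 3).
Then F(1) - F(0) = (-cos(4)) - (-cos(3)) = cos(3) - cos(4).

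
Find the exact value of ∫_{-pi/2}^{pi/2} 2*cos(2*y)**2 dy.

Use the identity cos^2(2*y) = (1 + cos(4*y))/2.
An antiderivative is F(y) = y + sin(4*y)/4.
Then F(pi/2) - F(-pi/2) = (pi/2) - (-pi/2) = pi.

pi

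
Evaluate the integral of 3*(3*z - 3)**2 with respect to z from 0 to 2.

18

Let u = 3*z - 3, so du = 3 dz. When z = 0, u = -3; when z = 2, u = 3.
The integral becomes ∫ u**2 du from -3 to 3, with antiderivative u**3/3.
Back in z: F(z) = (3*z - 3)**3/3.
Then F(2) - F(0) = (9) - (-9) = 18.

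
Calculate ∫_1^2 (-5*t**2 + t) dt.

-61/6

By the power rule, an antiderivative is F(t) = -5*t**3/3 + t**2/2.
Then F(2) - F(1) = (-34/3) - (-7/6) = -61/6.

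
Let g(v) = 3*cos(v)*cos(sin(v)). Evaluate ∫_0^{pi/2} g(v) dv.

3*sin(1)

Let u = sin(v), so du = cos(v) dv. When v = 0, u = 0; when v = pi/2, u = 1.
The integral becomes 3·∫ cos(u) du from 0 to 1, with antiderivative 3*sin(u).
Back in v: F(v) = 3*sin(sin(v)).
Then F(pi/2) - F(0) = (3*sin(1)) - (0) = 3*sin(1).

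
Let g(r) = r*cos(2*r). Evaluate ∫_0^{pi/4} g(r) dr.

-1/4 + pi/8

Integrate by parts once (u = r, dv = cos(2*r) dr).
An antiderivative is F(r) = r*sin(2*r)/2 + cos(2*r)/4.
Then F(pi/4) - F(0) = (pi/8) - (1/4) = -1/4 + pi/8.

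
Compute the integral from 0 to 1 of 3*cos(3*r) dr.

sin(3)

Let u = 3*r, so du = 3 dr. When r = 0, u = 0; when r = 1, u = 3.
The integral becomes ∫ cos(u) du from 0 to 3, with antiderivative sin(u).
Back in r: F(r) = sin(3*r).
Then F(1) - F(0) = (sin(3)) - (0) = sin(3).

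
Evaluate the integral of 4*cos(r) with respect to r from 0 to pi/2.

An antiderivative is F(r) = 4*sin(r).
Then F(pi/2) - F(0) = (4) - (0) = 4.

4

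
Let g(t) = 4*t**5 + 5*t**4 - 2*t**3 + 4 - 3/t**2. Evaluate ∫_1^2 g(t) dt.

By the power rule, an antiderivative is F(t) = 2*t**6/3 + t**5 - t**4/2 + 4*t + 3/t.
Then F(2) - F(1) = (457/6) - (49/6) = 68.

68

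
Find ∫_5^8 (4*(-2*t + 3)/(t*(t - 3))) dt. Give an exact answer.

Factor the denominator: t**2 - 3*t = t(t - 3).
Partial fractions: 4*(-2*t + 3)/(t*(t - 3)) = -4/t - 4/(t - 3).
An antiderivative is F(t) = -4*log(t) - 4*log(t - 3).
Then F(8) - F(5) = (-12*log(2) - 4*log(5)) - (-4*log(5) - 4*log(2)) = -8*log(2).

-8*log(2)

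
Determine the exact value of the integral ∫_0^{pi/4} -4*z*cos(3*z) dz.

Integrate by parts once (u = z, dv = -4*cos(3*z) dz).
An antiderivative is F(z) = -4*z*sin(3*z)/3 - 4*cos(3*z)/9.
Then F(pi/4) - F(0) = (sqrt(2)*(4 - 3*pi)/18) - (-4/9) = -sqrt(2)*pi/6 + 2*sqrt(2)/9 + 4/9.

-sqrt(2)*pi/6 + 2*sqrt(2)/9 + 4/9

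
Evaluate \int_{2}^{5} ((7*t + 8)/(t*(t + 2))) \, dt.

Factor the denominator: t**2 + 2*t = (t + 2)t.
Partial fractions: (7*t + 8)/(t*(t + 2)) = 3/(t + 2) + 4/t.
An antiderivative is F(t) = 4*log(t) + 3*log(t + 2).
Then F(5) - F(2) = (3*log(7) + 4*log(5)) - (10*log(2)) = -10*log(2) + 3*log(7) + 4*log(5).

-10*log(2) + 3*log(7) + 4*log(5)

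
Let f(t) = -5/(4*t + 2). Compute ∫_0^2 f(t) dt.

An antiderivative is F(t) = -5*log(4*t + 2)/4.
Then F(2) - F(0) = (-5*log(10)/4) - (-5*log(2)/4) = -5*log(5)/4.

-5*log(5)/4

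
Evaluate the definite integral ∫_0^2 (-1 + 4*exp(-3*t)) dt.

An antiderivative is F(t) = -t - 4*exp(-3*t)/3.
Then F(2) - F(0) = (-2 - 4*exp(-6)/3) - (-4/3) = -2/3 - 4*exp(-6)/3.

-2/3 - 4*exp(-6)/3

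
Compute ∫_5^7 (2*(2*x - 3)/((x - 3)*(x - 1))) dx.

Factor the denominator: x**2 - 4*x + 3 = (x - 1)(x - 3).
Partial fractions: 2*(2*x - 3)/((x - 3)*(x - 1)) = 1/(x - 1) + 3/(x - 3).
An antiderivative is F(x) = 3*log(x - 3) + log(x - 1).
Then F(7) - F(5) = (log(3) + 7*log(2)) - (log(32)) = log(12).

log(12)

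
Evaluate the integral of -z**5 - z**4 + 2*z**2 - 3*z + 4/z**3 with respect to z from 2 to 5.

By the power rule, an antiderivative is F(z) = -z**6/6 - z**5/5 + 2*z**3/3 - 3*z**2/2 - 2/z**2.
Then F(5) - F(2) = (-238756/75) - (-547/30) = -158259/50.

-158259/50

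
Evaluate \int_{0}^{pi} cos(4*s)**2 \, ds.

Use the identity cos^2(4*s) = (1 + cos(8*s))/2.
An antiderivative is F(s) = s/2 + sin(8*s)/16.
Then F(pi) - F(0) = (pi/2) - (0) = pi/2.

pi/2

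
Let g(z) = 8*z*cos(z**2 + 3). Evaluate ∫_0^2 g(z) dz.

-4*sin(3) + 4*sin(7)

Let u = z**2 + 3, so du = 2*z dz. When z = 0, u = 3; when z = 2, u = 7.
The integral becomes 4·∫ cos(u) du from 3 to 7, with antiderivative 4*sin(u).
Back in z: F(z) = 4*sin(z**2 + 3).
Then F(2) - F(0) = (4*sin(7)) - (4*sin(3)) = -4*sin(3) + 4*sin(7).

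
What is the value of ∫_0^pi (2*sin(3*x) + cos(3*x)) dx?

An antiderivative is F(x) = sin(3*x)/3 - 2*cos(3*x)/3.
Then F(pi) - F(0) = (2/3) - (-2/3) = 4/3.

4/3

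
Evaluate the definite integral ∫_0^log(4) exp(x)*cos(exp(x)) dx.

-sin(1) + sin(4)

Let u = exp(x), so du = exp(x) dx. When x = 0, u = 1; when x = log(4), u = 4.
The integral becomes ∫ cos(u) du from 1 to 4, with antiderivative sin(u).
Back in x: F(x) = sin(exp(x)).
Then F(log(4)) - F(0) = (sin(4)) - (sin(1)) = -sin(1) + sin(4).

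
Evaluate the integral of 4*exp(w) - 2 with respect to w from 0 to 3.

-10 + 4*exp(3)

An antiderivative is F(w) = -2*w + 4*exp(w).
Then F(3) - F(0) = (-6 + 4*exp(3)) - (4) = -10 + 4*exp(3).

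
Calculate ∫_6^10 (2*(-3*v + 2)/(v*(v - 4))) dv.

-4*log(3) - log(5)

Factor the denominator: v**2 - 4*v = v(v - 4).
Partial fractions: 2*(-3*v + 2)/(v*(v - 4)) = -1/v - 5/(v - 4).
An antiderivative is F(v) = -log(v) - 5*log(v - 4).
Then F(10) - F(6) = (-5*log(3) - 6*log(2) - log(5)) - (-6*log(2) - log(3)) = -4*log(3) - log(5).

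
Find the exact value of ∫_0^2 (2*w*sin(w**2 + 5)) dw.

cos(5) - cos(9)

Let u = w**2 + 5, so du = 2*w dw. When w = 0, u = 5; when w = 2, u = 9.
The integral becomes ∫ sin(u) du from 5 to 9, with antiderivative -cos(u).
Back in w: F(w) = -cos(w**2 + 5).
Then F(2) - F(0) = (-cos(9)) - (-cos(5)) = cos(5) - cos(9).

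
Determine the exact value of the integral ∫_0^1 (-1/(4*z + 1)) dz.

-log(5)/4

An antiderivative is F(z) = -log(4*z + 1)/4.
Then F(1) - F(0) = (-log(5)/4) - (0) = -log(5)/4.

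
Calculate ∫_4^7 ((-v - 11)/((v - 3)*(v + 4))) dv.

Factor the denominator: v**2 + v - 12 = (v + 4)(v - 3).
Partial fractions: (-v - 11)/((v - 3)*(v + 4)) = 1/(v + 4) - 2/(v - 3).
An antiderivative is F(v) = -2*log(v - 3) + log(v + 4).
Then F(7) - F(4) = (log(11/16)) - (log(8)) = -7*log(2) + log(11).

-7*log(2) + log(11)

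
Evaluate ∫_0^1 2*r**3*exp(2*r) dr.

3/4 + exp(2)/4

Integrate by parts 3 times (u = r^3, dv = 2*exp(2*r) dr).
An antiderivative is F(r) = (4*r**3 - 6*r**2 + 6*r - 3)*exp(2*r)/4.
Then F(1) - F(0) = (exp(2)/4) - (-3/4) = 3/4 + exp(2)/4.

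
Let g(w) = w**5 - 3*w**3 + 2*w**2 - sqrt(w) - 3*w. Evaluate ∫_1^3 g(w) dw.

By the power rule, an antiderivative is F(w) = w**6/6 - 3*w**4/4 - 2*w**(3/2)/3 + 2*w**3/3 - 3*w**2/2.
Then F(3) - F(1) = (261/4 - 2*sqrt(3)) - (-25/12) = 202/3 - 2*sqrt(3).

202/3 - 2*sqrt(3)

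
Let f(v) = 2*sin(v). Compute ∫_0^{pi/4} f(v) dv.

An antiderivative is F(v) = -2*cos(v).
Then F(pi/4) - F(0) = (-sqrt(2)) - (-2) = 2 - sqrt(2).

2 - sqrt(2)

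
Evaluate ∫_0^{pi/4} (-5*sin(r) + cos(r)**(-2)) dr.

-4 + 5*sqrt(2)/2

An antiderivative is F(r) = 5*cos(r) + tan(r).
Then F(pi/4) - F(0) = (1 + 5*sqrt(2)/2) - (5) = -4 + 5*sqrt(2)/2.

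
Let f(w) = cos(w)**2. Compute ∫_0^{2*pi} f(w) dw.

Use the identity cos^2(w) = (1 + cos(2*w))/2.
An antiderivative is F(w) = w/2 + sin(2*w)/4.
Then F(2*pi) - F(0) = (pi) - (0) = pi.

pi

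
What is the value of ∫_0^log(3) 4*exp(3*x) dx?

Let u = exp(x), so du = exp(x) dx. When x = 0, u = 1; when x = log(3), u = 3.
The integral becomes 4·∫ u**2 du from 1 to 3, with antiderivative 4*u**3/3.
Back in x: F(x) = 4*exp(3*x)/3.
Then F(log(3)) - F(0) = (36) - (4/3) = 104/3.

104/3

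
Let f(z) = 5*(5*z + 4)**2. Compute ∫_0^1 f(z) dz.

665/3

Let u = 5*z + 4, so du = 5 dz. When z = 0, u = 4; when z = 1, u = 9.
The integral becomes ∫ u**2 du from 4 to 9, with antiderivative u**3/3.
Back in z: F(z) = (5*z + 4)**3/3.
Then F(1) - F(0) = (243) - (64/3) = 665/3.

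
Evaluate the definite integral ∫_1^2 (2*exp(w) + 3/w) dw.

-2*exp(1) + log(8) + 2*exp(2)

An antiderivative is F(w) = 2*exp(w) + 3*log(w).
Then F(2) - F(1) = (log(8) + 2*exp(2)) - (2*exp(1)) = -2*exp(1) + log(8) + 2*exp(2).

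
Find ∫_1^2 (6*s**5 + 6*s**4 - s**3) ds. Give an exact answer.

By the power rule, an antiderivative is F(s) = s**6 + 6*s**5/5 - s**4/4.
Then F(2) - F(1) = (492/5) - (39/20) = 1929/20.

1929/20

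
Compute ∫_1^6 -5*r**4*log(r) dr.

-7776*log(3) - 7776*log(2) + 1555

Integrate by parts once (u = ln r, dv = -5*r**4 dr).
An antiderivative is F(r) = -r**5*(5*log(r) - 1)/5.
Then F(6) - F(1) = (-7776*log(3) - 7776*log(2) + 7776/5) - (1/5) = -7776*log(3) - 7776*log(2) + 1555.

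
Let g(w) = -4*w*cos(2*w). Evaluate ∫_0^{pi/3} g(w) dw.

Integrate by parts once (u = w, dv = -4*cos(2*w) dw).
An antiderivative is F(w) = -2*w*sin(2*w) - cos(2*w).
Then F(pi/3) - F(0) = (-sqrt(3)*pi/3 + 1/2) - (-1) = -sqrt(3)*pi/3 + 3/2.

-sqrt(3)*pi/3 + 3/2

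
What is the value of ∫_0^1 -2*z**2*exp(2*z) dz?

1/2 - exp(2)/2

Integrate by parts twice (u = z^2, dv = -2*exp(2*z) dz).
An antiderivative is F(z) = (-2*z**2 + 2*z - 1)*exp(2*z)/2.
Then F(1) - F(0) = (-exp(2)/2) - (-1/2) = 1/2 - exp(2)/2.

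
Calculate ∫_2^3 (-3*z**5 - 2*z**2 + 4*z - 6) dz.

By the power rule, an antiderivative is F(z) = -z**6/2 - 2*z**3/3 + 2*z**2 - 6*z.
Then F(3) - F(2) = (-765/2) - (-124/3) = -2047/6.

-2047/6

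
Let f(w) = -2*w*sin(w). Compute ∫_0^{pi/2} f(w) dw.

Integrate by parts once (u = w, dv = -2*sin(w) dw).
An antiderivative is F(w) = 2*w*cos(w) - 2*sin(w).
Then F(pi/2) - F(0) = (-2) - (0) = -2.

-2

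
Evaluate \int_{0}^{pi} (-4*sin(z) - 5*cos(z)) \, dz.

An antiderivative is F(z) = -5*sin(z) + 4*cos(z).
Then F(pi) - F(0) = (-4) - (4) = -8.

-8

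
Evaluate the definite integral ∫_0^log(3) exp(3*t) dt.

26/3

Let u = exp(t), so du = exp(t) dt. When t = 0, u = 1; when t = log(3), u = 3.
The integral becomes ∫ u**2 du from 1 to 3, with antiderivative u**3/3.
Back in t: F(t) = exp(3*t)/3.
Then F(log(3)) - F(0) = (9) - (1/3) = 26/3.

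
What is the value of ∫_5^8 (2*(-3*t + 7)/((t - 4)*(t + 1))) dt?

-log(81)

Factor the denominator: t**2 - 3*t - 4 = (t + 1)(t - 4).
Partial fractions: 2*(-3*t + 7)/((t - 4)*(t + 1)) = -4/(t + 1) - 2/(t - 4).
An antiderivative is F(t) = -2*log(t - 4) - 4*log(t + 1).
Then F(8) - F(5) = (-8*log(3) - 4*log(2)) - (-4*log(3) - 4*log(2)) = -log(81).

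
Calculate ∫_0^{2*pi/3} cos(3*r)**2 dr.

Use the identity cos^2(3*r) = (1 + cos(6*r))/2.
An antiderivative is F(r) = r/2 + sin(6*r)/12.
Then F(2*pi/3) - F(0) = (pi/3) - (0) = pi/3.

pi/3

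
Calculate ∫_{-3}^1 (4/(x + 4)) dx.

An antiderivative is F(x) = 4*log(x + 4).
Then F(1) - F(-3) = (4*log(5)) - (0) = 4*log(5).

4*log(5)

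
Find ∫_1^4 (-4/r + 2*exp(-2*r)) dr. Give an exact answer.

An antiderivative is F(r) = -4*log(r) - exp(-2*r).
Then F(4) - F(1) = (-8*log(2) - exp(-8)) - (-exp(-2)) = -8*log(2) - exp(-8) + exp(-2).

-8*log(2) - exp(-8) + exp(-2)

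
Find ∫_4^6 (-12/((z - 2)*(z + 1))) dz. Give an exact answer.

-4*log(5) - 4*log(2) + 4*log(7)

Factor the denominator: z**2 - z - 2 = (z + 1)(z - 2).
Partial fractions: -12/((z - 2)*(z + 1)) = 4/(z + 1) - 4/(z - 2).
An antiderivative is F(z) = -4*log(z - 2) + 4*log(z + 1).
Then F(6) - F(4) = (-8*log(2) + 4*log(7)) - (-4*log(2) + 4*log(5)) = -4*log(5) - 4*log(2) + 4*log(7).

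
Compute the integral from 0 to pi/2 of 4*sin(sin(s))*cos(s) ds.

4 - 4*cos(1)

Let u = sin(s), so du = cos(s) ds. When s = 0, u = 0; when s = pi/2, u = 1.
The integral becomes 4·∫ sin(u) du from 0 to 1, with antiderivative -4*cos(u).
Back in s: F(s) = -4*cos(sin(s)).
Then F(pi/2) - F(0) = (-4*cos(1)) - (-4) = 4 - 4*cos(1).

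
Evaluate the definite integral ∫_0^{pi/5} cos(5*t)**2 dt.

Use the identity cos^2(5*t) = (1 + cos(10*t))/2.
An antiderivative is F(t) = t/2 + sin(10*t)/20.
Then F(pi/5) - F(0) = (pi/10) - (0) = pi/10.

pi/10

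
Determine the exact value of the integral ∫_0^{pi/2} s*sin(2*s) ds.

pi/4

Integrate by parts once (u = s, dv = sin(2*s) ds).
An antiderivative is F(s) = -s*cos(2*s)/2 + sin(2*s)/4.
Then F(pi/2) - F(0) = (pi/4) - (0) = pi/4.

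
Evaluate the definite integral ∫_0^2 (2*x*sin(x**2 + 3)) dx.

Let u = x**2 + 3, so du = 2*x dx. When x = 0, u = 3; when x = 2, u = 7.
The integral becomes ∫ sin(u) du from 3 to 7, with antiderivative -cos(u).
Back in x: F(x) = -cos(x**2 + 3).
Then F(2) - F(0) = (-cos(7)) - (-cos(3)) = cos(3) - cos(7).

cos(3) - cos(7)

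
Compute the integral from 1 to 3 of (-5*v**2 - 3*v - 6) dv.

By the power rule, an antiderivative is F(v) = -5*v**3/3 - 3*v**2/2 - 6*v.
Then F(3) - F(1) = (-153/2) - (-55/6) = -202/3.

-202/3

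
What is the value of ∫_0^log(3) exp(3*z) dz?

Let u = exp(z), so du = exp(z) dz. When z = 0, u = 1; when z = log(3), u = 3.
The integral becomes ∫ u**2 du from 1 to 3, with antiderivative u**3/3.
Back in z: F(z) = exp(3*z)/3.
Then F(log(3)) - F(0) = (9) - (1/3) = 26/3.

26/3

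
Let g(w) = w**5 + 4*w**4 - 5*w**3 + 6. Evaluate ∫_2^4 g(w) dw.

5888/5

By the power rule, an antiderivative is F(w) = w**6/6 + 4*w**5/5 - 5*w**4/4 + 6*w.
Then F(4) - F(2) = (18088/15) - (424/15) = 5888/5.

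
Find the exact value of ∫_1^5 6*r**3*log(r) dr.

Integrate by parts once (u = ln r, dv = 6*r**3 dr).
An antiderivative is F(r) = 3*r**4*(4*log(r) - 1)/8.
Then F(5) - F(1) = (-1875/8 + 1875*log(5)/2) - (-3/8) = -234 + 1875*log(5)/2.

-234 + 1875*log(5)/2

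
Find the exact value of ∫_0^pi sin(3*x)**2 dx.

Use the identity sin^2(3*x) = (1 - cos(6*x))/2.
An antiderivative is F(x) = x/2 - sin(6*x)/12.
Then F(pi) - F(0) = (pi/2) - (0) = pi/2.

pi/2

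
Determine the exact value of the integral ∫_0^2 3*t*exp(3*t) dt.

1/3 + 5*exp(6)/3

Integrate by parts once (u = t, dv = 3*exp(3*t) dt).
An antiderivative is F(t) = (3*t - 1)*exp(3*t)/3.
Then F(2) - F(0) = (5*exp(6)/3) - (-1/3) = 1/3 + 5*exp(6)/3.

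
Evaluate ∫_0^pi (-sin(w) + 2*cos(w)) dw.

-2

An antiderivative is F(w) = 2*sin(w) + cos(w).
Then F(pi) - F(0) = (-1) - (1) = -2.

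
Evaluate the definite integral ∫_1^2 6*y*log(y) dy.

Integrate by parts once (u = ln y, dv = 6*y dy).
An antiderivative is F(y) = 3*y**2*(2*log(y) - 1)/2.
Then F(2) - F(1) = (-6 + 12*log(2)) - (-3/2) = -9/2 + 12*log(2).

-9/2 + 12*log(2)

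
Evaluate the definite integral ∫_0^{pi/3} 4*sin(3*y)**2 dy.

Use the identity sin^2(3*y) = (1 - cos(6*y))/2.
An antiderivative is F(y) = 2*y - sin(6*y)/3.
Then F(pi/3) - F(0) = (2*pi/3) - (0) = 2*pi/3.

2*pi/3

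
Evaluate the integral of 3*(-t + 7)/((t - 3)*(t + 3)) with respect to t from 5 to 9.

log(32/27)

Factor the denominator: t**2 - 9 = (t + 3)(t - 3).
Partial fractions: 3*(-t + 7)/((t - 3)*(t + 3)) = -5/(t + 3) + 2/(t - 3).
An antiderivative is F(t) = 2*log(t - 3) - 5*log(t + 3).
Then F(9) - F(5) = (-8*log(2) - 3*log(3)) - (-13*log(2)) = log(32/27).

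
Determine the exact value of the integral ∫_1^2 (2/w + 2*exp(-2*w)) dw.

An antiderivative is F(w) = 2*log(w) - exp(-2*w).
Then F(2) - F(1) = (-exp(-4) + 2*log(2)) - (-exp(-2)) = -exp(-4) + exp(-2) + 2*log(2).

-exp(-4) + exp(-2) + 2*log(2)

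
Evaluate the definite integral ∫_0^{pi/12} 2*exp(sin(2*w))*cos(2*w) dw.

-1 + exp(1/2)

Let u = sin(2*w), so du = 2*cos(2*w) dw. When w = 0, u = 0; when w = pi/12, u = 1/2.
The integral becomes ∫ exp(u) du from 0 to 1/2, with antiderivative exp(u).
Back in w: F(w) = exp(sin(2*w)).
Then F(pi/12) - F(0) = (exp(1/2)) - (1) = -1 + exp(1/2).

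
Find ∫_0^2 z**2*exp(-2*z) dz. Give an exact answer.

Integrate by parts twice (u = z^2, dv = exp(-2*z) dz).
An antiderivative is F(z) = (-2*z**2 - 2*z - 1)*exp(-2*z)/4.
Then F(2) - F(0) = (-13*exp(-4)/4) - (-1/4) = (-13 + exp(4))*exp(-4)/4.

(-13 + exp(4))*exp(-4)/4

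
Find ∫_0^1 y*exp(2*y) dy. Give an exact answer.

1/4 + exp(2)/4

Integrate by parts once (u = y, dv = exp(2*y) dy).
An antiderivative is F(y) = (2*y - 1)*exp(2*y)/4.
Then F(1) - F(0) = (exp(2)/4) - (-1/4) = 1/4 + exp(2)/4.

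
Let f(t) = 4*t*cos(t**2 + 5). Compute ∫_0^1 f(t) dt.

2*sin(6) - 2*sin(5)

Let u = t**2 + 5, so du = 2*t dt. When t = 0, u = 5; when t = 1, u = 6.
The integral becomes 2·∫ cos(u) du from 5 to 6, with antiderivative 2*sin(u).
Back in t: F(t) = 2*sin(t**2 + 5).
Then F(1) - F(0) = (2*sin(6)) - (2*sin(5)) = 2*sin(6) - 2*sin(5).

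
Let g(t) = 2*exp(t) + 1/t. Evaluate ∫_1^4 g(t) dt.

-2*exp(1) + 2*log(2) + 2*exp(4)

An antiderivative is F(t) = 2*exp(t) + log(t).
Then F(4) - F(1) = (log(4) + 2*exp(4)) - (2*exp(1)) = -2*exp(1) + 2*log(2) + 2*exp(4).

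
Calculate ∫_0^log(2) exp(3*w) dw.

Let u = exp(w), so du = exp(w) dw. When w = 0, u = 1; when w = log(2), u = 2.
The integral becomes ∫ u**2 du from 1 to 2, with antiderivative u**3/3.
Back in w: F(w) = exp(3*w)/3.
Then F(log(2)) - F(0) = (8/3) - (1/3) = 7/3.

7/3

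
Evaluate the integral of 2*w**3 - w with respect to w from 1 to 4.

By the power rule, an antiderivative is F(w) = w**4/2 - w**2/2.
Then F(4) - F(1) = (120) - (0) = 120.

120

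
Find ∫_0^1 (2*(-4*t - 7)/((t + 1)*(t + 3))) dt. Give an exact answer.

-13*log(2) + 5*log(3)

Factor the denominator: t**2 + 4*t + 3 = (t + 3)(t + 1).
Partial fractions: 2*(-4*t - 7)/((t + 1)*(t + 3)) = -5/(t + 3) - 3/(t + 1).
An antiderivative is F(t) = -3*log(t + 1) - 5*log(t + 3).
Then F(1) - F(0) = (-13*log(2)) - (-5*log(3)) = -13*log(2) + 5*log(3).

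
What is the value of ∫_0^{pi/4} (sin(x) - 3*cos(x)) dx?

An antiderivative is F(x) = -3*sin(x) - cos(x).
Then F(pi/4) - F(0) = (-2*sqrt(2)) - (-1) = 1 - 2*sqrt(2).

1 - 2*sqrt(2)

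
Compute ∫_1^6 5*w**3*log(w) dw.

-6475/16 + 1620*log(2) + 1620*log(3)

Integrate by parts once (u = ln w, dv = 5*w**3 dw).
An antiderivative is F(w) = 5*w**4*(4*log(w) - 1)/16.
Then F(6) - F(1) = (-405 + 1620*log(2) + 1620*log(3)) - (-5/16) = -6475/16 + 1620*log(2) + 1620*log(3).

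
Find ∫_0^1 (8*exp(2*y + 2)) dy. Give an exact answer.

Let u = 2*y + 2, so du = 2 dy. When y = 0, u = 2; when y = 1, u = 4.
The integral becomes 4·∫ exp(u) du from 2 to 4, with antiderivative 4*exp(u).
Back in y: F(y) = 4*exp(2*y + 2).
Then F(1) - F(0) = (4*exp(4)) - (4*exp(2)) = -4*(1 - exp(2))*exp(2).

-4*(1 - exp(2))*exp(2)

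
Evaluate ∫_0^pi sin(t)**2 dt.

pi/2

Use the identity sin^2(t) = (1 - cos(2*t))/2.
An antiderivative is F(t) = t/2 - sin(2*t)/4.
Then F(pi) - F(0) = (pi/2) - (0) = pi/2.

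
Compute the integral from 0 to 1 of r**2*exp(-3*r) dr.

Integrate by parts twice (u = r^2, dv = exp(-3*r) dr).
An antiderivative is F(r) = (-9*r**2 - 6*r - 2)*exp(-3*r)/27.
Then F(1) - F(0) = (-17*exp(-3)/27) - (-2/27) = 2/27 - 17*exp(-3)/27.

2/27 - 17*exp(-3)/27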